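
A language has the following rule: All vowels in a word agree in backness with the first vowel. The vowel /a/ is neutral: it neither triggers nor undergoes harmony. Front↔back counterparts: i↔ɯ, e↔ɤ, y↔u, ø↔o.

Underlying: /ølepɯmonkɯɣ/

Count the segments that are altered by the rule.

3

/ɯ/ harmonizes with /ø/ ([-back]) → [i]
/o/ harmonizes with /ø/ ([-back]) → [ø]
/ɯ/ harmonizes with /ø/ ([-back]) → [i]
3 segments change.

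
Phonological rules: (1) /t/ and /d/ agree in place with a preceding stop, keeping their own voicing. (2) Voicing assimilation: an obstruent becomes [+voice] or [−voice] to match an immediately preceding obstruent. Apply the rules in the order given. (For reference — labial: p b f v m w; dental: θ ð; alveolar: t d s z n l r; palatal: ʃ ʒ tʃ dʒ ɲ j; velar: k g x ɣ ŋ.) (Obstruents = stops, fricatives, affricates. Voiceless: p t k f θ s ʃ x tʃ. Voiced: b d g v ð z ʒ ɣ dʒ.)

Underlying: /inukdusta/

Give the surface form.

[inukkusta]

Rule 1: /d/ after /k/ (velar) → [g]
After rule 1: inukgusta
Rule 2: /g/ after /k/ (voiceless) → [k]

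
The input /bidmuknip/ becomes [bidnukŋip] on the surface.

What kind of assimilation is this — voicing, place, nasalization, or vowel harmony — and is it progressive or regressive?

/m/→[n] /n/→[ŋ].
Each target copies a feature from the preceding segment, so the direction is progressive.

place assimilation, progressive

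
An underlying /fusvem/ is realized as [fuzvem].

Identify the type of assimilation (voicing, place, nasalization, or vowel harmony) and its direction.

voicing assimilation, regressive

/s/→[z].
Each target copies a feature from the following segment, so the direction is regressive.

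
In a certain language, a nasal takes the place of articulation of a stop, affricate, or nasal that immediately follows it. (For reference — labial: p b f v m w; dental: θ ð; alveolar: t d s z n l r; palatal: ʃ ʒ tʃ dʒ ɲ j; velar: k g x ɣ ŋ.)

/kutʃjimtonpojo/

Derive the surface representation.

/m/ before /t/ (alveolar) → [n]
/n/ before /p/ (labial) → [m]

[kutʃjintompojo]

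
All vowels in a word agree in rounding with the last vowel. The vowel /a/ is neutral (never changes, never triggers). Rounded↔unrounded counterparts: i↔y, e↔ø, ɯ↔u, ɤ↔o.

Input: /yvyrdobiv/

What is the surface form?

[ivirdɤbiv]

/y/ harmonizes with /i/ ([-round]) → [i]
/y/ harmonizes with /i/ ([-round]) → [i]
/o/ harmonizes with /i/ ([-round]) → [ɤ]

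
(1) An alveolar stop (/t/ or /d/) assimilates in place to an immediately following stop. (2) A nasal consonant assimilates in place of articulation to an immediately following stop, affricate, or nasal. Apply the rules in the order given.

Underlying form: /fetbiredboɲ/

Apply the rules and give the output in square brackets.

Rule 1: /t/ before /b/ (labial) → [p]
Rule 1: /d/ before /b/ (labial) → [b]
After rule 1: fepbirebboɲ
Rule 2: no segment meets the rule's conditions; no change.

[fepbirebboɲ]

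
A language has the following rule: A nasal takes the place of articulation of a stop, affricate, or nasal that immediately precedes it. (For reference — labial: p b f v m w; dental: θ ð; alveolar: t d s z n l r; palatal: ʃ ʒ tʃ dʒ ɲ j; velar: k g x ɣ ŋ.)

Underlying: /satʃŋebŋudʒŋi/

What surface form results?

[satʃɲebmudʒɲi]

/ŋ/ after /tʃ/ (palatal) → [ɲ]
/ŋ/ after /b/ (labial) → [m]
/ŋ/ after /dʒ/ (palatal) → [ɲ]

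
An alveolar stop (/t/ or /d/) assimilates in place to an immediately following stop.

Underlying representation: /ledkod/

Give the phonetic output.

[legkod]

/d/ before /k/ (velar) → [g]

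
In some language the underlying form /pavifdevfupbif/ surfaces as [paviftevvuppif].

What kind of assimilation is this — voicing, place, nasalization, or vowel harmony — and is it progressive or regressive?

/d/→[t] /f/→[v] /b/→[p].
Each target copies a feature from the preceding segment, so the direction is progressive.

voicing assimilation, progressive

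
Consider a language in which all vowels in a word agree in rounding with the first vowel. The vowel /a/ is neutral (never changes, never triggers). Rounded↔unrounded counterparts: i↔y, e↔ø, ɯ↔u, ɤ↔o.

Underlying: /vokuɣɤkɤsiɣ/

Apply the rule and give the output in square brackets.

/ɤ/ harmonizes with /o/ ([+round]) → [o]
/ɤ/ harmonizes with /o/ ([+round]) → [o]
/i/ harmonizes with /o/ ([+round]) → [y]

[vokuɣokosyɣ]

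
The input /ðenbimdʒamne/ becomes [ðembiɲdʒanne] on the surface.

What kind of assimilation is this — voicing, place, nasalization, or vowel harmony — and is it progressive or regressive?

place assimilation, regressive

/n/→[m] /m/→[ɲ] /m/→[n].
Each target copies a feature from the following segment, so the direction is regressive.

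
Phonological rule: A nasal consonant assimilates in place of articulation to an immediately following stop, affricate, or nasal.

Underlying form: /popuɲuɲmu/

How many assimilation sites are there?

1

/ɲ/ before /m/ (labial) → [m]
1 segment changes.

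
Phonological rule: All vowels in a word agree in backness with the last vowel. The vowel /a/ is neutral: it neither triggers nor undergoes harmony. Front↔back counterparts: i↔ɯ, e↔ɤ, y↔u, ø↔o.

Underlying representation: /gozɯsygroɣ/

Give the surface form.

/y/ harmonizes with /o/ ([+back]) → [u]

[gozɯsugroɣ]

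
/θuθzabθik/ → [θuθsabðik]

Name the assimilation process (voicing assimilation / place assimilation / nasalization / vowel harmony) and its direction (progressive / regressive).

/z/→[s] /θ/→[ð].
Each target copies a feature from the preceding segment, so the direction is progressive.

voicing assimilation, progressive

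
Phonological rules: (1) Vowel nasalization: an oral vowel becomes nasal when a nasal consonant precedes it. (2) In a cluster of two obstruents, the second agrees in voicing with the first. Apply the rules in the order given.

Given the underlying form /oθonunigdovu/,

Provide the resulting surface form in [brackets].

Rule 1: /u/ after nasal /n/ → [ũ]
Rule 1: /i/ after nasal /n/ → [ĩ]
After rule 1: oθonũnĩgdovu
Rule 2: no segment meets the rule's conditions; no change.

[oθonũnĩgdovu]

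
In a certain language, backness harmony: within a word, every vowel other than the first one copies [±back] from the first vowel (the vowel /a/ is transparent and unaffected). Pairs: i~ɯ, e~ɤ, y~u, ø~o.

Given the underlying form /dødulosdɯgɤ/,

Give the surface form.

/u/ harmonizes with /ø/ ([-back]) → [y]
/o/ harmonizes with /ø/ ([-back]) → [ø]
/ɯ/ harmonizes with /ø/ ([-back]) → [i]
/ɤ/ harmonizes with /ø/ ([-back]) → [e]

[dødyløsdige]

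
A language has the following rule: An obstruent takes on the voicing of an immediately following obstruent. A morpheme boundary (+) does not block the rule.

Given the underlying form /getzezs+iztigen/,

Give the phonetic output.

/t/ before /z/ (voiced) → [d]
/z/ before /s/ (voiceless) → [s]
/z/ before /t/ (voiceless) → [s]

[gedzess+istigen]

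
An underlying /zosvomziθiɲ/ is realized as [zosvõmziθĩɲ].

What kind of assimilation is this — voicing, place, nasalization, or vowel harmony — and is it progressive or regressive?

nasalization, regressive

/o/→[õ] /i/→[ĩ].
Each target copies a feature from the following segment, so the direction is regressive.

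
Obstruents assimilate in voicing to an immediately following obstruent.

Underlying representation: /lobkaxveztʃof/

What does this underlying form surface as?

[lopkaɣvestʃof]

/b/ before /k/ (voiceless) → [p]
/x/ before /v/ (voiced) → [ɣ]
/z/ before /tʃ/ (voiceless) → [s]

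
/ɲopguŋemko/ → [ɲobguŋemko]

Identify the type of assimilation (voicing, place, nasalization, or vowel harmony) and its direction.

voicing assimilation, regressive

/p/→[b].
Each target copies a feature from the following segment, so the direction is regressive.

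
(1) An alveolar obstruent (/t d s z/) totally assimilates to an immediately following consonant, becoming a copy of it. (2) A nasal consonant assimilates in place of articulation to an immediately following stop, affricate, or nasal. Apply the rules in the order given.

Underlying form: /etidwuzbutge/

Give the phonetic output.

Rule 1: /d/ before /w/ → [w] (total assimilation)
Rule 1: /z/ before /b/ → [b] (total assimilation)
Rule 1: /t/ before /g/ → [g] (total assimilation)
After rule 1: etiwwubbugge
Rule 2: no segment meets the rule's conditions; no change.

[etiwwubbugge]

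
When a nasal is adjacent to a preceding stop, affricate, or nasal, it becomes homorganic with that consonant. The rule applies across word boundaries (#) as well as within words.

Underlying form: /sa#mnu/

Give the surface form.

[sa#mmu]

/n/ after /m/ (labial) → [m]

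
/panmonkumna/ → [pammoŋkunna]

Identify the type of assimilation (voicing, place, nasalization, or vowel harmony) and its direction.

place assimilation, regressive

/n/→[m] /n/→[ŋ] /m/→[n].
Each target copies a feature from the following segment, so the direction is regressive.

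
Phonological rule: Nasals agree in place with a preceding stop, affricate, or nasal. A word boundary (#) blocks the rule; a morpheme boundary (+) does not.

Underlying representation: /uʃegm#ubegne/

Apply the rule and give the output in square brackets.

[uʃegŋ#ubegŋe]

/m/ after /g/ (velar) → [ŋ]
/n/ after /g/ (velar) → [ŋ]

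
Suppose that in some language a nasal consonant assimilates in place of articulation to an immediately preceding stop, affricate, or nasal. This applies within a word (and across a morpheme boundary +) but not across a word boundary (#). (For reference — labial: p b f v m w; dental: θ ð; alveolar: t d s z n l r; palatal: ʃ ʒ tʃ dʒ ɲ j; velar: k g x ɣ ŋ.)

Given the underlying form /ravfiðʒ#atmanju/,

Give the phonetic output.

[ravfiðʒ#atnanju]

/m/ after /t/ (alveolar) → [n]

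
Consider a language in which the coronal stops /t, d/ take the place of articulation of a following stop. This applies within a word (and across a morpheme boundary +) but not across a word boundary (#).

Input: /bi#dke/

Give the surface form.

/d/ before /k/ (velar) → [g]

[bi#gke]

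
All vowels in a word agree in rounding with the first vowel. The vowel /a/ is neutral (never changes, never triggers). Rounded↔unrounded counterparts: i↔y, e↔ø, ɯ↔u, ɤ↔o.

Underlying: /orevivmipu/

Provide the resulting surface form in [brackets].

[orøvyvmypu]

/e/ harmonizes with /o/ ([+round]) → [ø]
/i/ harmonizes with /o/ ([+round]) → [y]
/i/ harmonizes with /o/ ([+round]) → [y]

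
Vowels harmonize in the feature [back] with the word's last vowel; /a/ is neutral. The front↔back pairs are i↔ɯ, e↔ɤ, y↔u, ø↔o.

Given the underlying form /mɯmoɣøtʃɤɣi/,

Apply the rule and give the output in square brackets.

/ɯ/ harmonizes with /i/ ([-back]) → [i]
/o/ harmonizes with /i/ ([-back]) → [ø]
/ɤ/ harmonizes with /i/ ([-back]) → [e]

[mimøɣøtʃeɣi]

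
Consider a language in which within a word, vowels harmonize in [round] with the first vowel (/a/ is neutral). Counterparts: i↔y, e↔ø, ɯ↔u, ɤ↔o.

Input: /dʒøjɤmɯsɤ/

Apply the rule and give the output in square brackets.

/ɤ/ harmonizes with /ø/ ([+round]) → [o]
/ɯ/ harmonizes with /ø/ ([+round]) → [u]
/ɤ/ harmonizes with /ø/ ([+round]) → [o]

[dʒøjomuso]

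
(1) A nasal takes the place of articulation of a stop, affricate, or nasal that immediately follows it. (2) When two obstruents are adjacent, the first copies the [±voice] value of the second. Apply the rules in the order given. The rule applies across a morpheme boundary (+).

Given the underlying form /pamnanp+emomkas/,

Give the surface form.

[pannamp+emoŋkas]

Rule 1: /m/ before /n/ (alveolar) → [n]
Rule 1: /n/ before /p/ (labial) → [m]
Rule 1: /m/ before /k/ (velar) → [ŋ]
After rule 1: pannamp+emoŋkas
Rule 2: no segment meets the rule's conditions; no change.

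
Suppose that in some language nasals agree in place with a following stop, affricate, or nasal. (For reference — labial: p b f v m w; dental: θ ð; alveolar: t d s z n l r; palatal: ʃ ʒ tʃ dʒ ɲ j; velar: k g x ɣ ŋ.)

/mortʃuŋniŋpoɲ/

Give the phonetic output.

/ŋ/ before /n/ (alveolar) → [n]
/ŋ/ before /p/ (labial) → [m]

[mortʃunnimpoɲ]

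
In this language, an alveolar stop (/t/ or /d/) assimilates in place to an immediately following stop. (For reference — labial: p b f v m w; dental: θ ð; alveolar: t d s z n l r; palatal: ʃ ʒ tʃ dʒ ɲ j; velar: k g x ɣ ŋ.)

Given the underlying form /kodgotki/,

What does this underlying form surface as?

/d/ before /g/ (velar) → [g]
/t/ before /k/ (velar) → [k]

[koggokki]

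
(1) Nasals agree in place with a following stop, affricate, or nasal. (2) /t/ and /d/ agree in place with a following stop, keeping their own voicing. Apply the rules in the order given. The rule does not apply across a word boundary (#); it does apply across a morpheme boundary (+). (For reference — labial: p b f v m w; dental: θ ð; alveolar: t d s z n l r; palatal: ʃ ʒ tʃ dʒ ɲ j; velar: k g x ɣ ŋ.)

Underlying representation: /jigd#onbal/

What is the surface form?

[jigd#ombal]

Rule 1: /n/ before /b/ (labial) → [m]
After rule 1: jigd#ombal
Rule 2: no segment meets the rule's conditions; no change.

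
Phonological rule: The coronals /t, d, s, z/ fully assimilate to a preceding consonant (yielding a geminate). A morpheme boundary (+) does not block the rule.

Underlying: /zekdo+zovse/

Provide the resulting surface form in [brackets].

[zekko+zovve]

/d/ after /k/ → [k] (total assimilation)
/s/ after /v/ → [v] (total assimilation)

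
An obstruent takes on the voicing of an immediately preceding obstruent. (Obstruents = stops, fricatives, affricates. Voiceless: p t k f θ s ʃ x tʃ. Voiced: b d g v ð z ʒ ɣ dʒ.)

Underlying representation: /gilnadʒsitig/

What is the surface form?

/s/ after /dʒ/ (voiced) → [z]

[gilnadʒzitig]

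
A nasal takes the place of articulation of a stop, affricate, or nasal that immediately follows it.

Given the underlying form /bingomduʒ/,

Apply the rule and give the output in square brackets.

[biŋgonduʒ]

/n/ before /g/ (velar) → [ŋ]
/m/ before /d/ (alveolar) → [n]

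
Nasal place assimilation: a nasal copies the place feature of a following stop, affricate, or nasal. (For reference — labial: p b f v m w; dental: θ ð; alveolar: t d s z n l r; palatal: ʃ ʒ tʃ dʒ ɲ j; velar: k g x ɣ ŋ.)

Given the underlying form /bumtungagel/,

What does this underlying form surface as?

[buntuŋgagel]

/m/ before /t/ (alveolar) → [n]
/n/ before /g/ (velar) → [ŋ]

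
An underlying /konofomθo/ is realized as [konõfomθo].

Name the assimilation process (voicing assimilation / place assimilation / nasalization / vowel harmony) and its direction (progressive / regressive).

nasalization, progressive

/o/→[õ].
Each target copies a feature from the preceding segment, so the direction is progressive.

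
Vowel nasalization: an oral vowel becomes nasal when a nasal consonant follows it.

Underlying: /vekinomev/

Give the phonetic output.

/i/ before nasal /n/ → [ĩ]
/o/ before nasal /m/ → [õ]

[vekĩnõmev]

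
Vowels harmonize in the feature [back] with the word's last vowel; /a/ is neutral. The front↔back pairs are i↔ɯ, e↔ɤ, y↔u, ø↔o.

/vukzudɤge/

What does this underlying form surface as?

/u/ harmonizes with /e/ ([-back]) → [y]
/u/ harmonizes with /e/ ([-back]) → [y]
/ɤ/ harmonizes with /e/ ([-back]) → [e]

[vykzydege]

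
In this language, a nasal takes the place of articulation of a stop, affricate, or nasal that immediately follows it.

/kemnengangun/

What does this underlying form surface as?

[kenneŋgaŋgun]

/m/ before /n/ (alveolar) → [n]
/n/ before /g/ (velar) → [ŋ]
/n/ before /g/ (velar) → [ŋ]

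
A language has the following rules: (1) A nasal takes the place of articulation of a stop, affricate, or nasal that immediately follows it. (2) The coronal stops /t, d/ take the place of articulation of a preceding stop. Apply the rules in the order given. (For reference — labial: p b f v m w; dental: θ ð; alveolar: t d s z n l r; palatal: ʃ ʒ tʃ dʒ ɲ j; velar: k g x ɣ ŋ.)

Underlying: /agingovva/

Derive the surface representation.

Rule 1: /n/ before /g/ (velar) → [ŋ]
After rule 1: agiŋgovva
Rule 2: no segment meets the rule's conditions; no change.

[agiŋgovva]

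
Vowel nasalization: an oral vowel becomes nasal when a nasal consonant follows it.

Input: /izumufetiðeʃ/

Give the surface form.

/u/ before nasal /m/ → [ũ]

[izũmufetiðeʃ]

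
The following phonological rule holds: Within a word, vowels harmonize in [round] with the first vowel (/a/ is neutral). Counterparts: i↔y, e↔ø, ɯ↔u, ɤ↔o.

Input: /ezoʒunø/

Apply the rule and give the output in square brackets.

[ezɤʒɯne]

/o/ harmonizes with /e/ ([-round]) → [ɤ]
/u/ harmonizes with /e/ ([-round]) → [ɯ]
/ø/ harmonizes with /e/ ([-round]) → [e]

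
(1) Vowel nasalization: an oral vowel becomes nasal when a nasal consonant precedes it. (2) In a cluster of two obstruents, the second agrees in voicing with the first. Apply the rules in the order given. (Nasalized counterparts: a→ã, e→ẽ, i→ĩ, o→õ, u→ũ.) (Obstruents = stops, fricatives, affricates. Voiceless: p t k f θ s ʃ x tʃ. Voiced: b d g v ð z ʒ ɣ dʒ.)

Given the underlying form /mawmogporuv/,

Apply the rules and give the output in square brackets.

[mãwmõgboruv]

Rule 1: /a/ after nasal /m/ → [ã]
Rule 1: /o/ after nasal /m/ → [õ]
After rule 1: mãwmõgporuv
Rule 2: /p/ after /g/ (voiced) → [b]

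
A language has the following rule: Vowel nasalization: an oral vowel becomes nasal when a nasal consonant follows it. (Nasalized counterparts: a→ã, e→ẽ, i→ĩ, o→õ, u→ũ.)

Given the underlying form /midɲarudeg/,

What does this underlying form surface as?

[midɲarudeg]

no segment meets the rule's conditions; no change.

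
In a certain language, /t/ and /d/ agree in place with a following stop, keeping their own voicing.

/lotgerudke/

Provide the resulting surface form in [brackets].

/t/ before /g/ (velar) → [k]
/d/ before /k/ (velar) → [g]

[lokgerugke]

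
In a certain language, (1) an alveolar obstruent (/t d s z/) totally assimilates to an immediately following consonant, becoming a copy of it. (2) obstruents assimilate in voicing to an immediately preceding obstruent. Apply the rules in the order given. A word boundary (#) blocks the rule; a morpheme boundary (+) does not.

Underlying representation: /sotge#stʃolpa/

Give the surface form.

Rule 1: /t/ before /g/ → [g] (total assimilation)
Rule 1: /s/ before /tʃ/ → [tʃ] (total assimilation)
After rule 1: sogge#tʃtʃolpa
Rule 2: no segment meets the rule's conditions; no change.

[sogge#tʃtʃolpa]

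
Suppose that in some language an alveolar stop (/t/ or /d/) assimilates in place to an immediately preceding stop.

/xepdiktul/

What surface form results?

/d/ after /p/ (labial) → [b]
/t/ after /k/ (velar) → [k]

[xepbikkul]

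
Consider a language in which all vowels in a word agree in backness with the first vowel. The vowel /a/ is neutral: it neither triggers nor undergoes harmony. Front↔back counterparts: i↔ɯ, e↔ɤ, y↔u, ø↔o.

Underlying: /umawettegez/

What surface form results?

/e/ harmonizes with /u/ ([+back]) → [ɤ]
/e/ harmonizes with /u/ ([+back]) → [ɤ]
/e/ harmonizes with /u/ ([+back]) → [ɤ]

[umawɤttɤgɤz]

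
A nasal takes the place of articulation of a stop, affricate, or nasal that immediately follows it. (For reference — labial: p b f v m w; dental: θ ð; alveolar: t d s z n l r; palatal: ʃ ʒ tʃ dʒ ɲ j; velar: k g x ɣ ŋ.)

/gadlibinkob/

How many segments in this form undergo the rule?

/n/ before /k/ (velar) → [ŋ]
1 segment changes.

1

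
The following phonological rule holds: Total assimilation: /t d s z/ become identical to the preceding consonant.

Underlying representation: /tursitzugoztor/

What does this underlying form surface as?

[turrittugozzor]

/s/ after /r/ → [r] (total assimilation)
/z/ after /t/ → [t] (total assimilation)
/t/ after /z/ → [z] (total assimilation)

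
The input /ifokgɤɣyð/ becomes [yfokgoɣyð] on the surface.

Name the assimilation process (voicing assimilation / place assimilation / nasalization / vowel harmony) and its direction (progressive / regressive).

/i/→[y] /ɤ/→[o].
Vowels agree with the last vowel, so the harmony is regressive.

vowel harmony, regressive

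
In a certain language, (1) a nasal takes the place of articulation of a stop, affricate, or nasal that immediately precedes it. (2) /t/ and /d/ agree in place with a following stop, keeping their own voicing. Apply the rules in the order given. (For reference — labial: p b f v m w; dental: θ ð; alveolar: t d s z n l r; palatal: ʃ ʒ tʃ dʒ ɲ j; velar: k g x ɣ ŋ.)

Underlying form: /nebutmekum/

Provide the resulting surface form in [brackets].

Rule 1: /m/ after /t/ (alveolar) → [n]
After rule 1: nebutnekum
Rule 2: no segment meets the rule's conditions; no change.

[nebutnekum]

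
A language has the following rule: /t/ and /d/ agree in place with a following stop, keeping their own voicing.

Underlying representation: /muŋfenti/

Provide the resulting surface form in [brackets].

no segment meets the rule's conditions; no change.

[muŋfenti]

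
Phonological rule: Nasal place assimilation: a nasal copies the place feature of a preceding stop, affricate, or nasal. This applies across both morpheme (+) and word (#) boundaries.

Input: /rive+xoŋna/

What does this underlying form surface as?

/n/ after /ŋ/ (velar) → [ŋ]

[rive+xoŋŋa]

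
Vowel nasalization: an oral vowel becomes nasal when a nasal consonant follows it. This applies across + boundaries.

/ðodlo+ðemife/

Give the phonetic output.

/e/ before nasal /m/ → [ẽ]

[ðodlo+ðẽmife]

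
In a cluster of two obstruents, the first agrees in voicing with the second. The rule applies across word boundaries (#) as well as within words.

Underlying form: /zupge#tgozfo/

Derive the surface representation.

[zubge#dgosfo]

/p/ before /g/ (voiced) → [b]
/t/ before /g/ (voiced) → [d]
/z/ before /f/ (voiceless) → [s]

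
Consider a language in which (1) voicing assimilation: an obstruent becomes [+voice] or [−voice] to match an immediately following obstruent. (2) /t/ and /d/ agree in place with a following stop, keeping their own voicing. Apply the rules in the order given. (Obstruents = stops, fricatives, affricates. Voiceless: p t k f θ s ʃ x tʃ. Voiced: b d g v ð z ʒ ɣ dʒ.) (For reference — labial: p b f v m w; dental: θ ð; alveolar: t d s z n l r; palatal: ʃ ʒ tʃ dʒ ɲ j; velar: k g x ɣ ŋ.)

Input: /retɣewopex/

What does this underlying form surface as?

[redɣewopex]

Rule 1: /t/ before /ɣ/ (voiced) → [d]
After rule 1: redɣewopex
Rule 2: no segment meets the rule's conditions; no change.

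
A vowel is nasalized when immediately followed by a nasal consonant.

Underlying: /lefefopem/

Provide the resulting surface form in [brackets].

/e/ before nasal /m/ → [ẽ]

[lefefopẽm]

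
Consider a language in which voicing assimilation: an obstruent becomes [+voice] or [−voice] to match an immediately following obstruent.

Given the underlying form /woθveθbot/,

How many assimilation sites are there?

/θ/ before /v/ (voiced) → [ð]
/θ/ before /b/ (voiced) → [ð]
2 segments change.

2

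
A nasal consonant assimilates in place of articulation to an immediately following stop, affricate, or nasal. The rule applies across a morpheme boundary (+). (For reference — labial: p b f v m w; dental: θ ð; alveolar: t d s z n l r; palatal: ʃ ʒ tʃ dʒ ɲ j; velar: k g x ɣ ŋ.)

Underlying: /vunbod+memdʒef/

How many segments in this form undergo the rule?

/n/ before /b/ (labial) → [m]
/m/ before /dʒ/ (palatal) → [ɲ]
2 segments change.

2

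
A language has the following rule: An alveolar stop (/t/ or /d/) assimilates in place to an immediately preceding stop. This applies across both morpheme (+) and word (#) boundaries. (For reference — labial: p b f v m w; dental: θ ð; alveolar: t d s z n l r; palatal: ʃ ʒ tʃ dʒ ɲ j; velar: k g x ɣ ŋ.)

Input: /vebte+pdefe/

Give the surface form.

[vebpe+pbefe]

/t/ after /b/ (labial) → [p]
/d/ after /p/ (labial) → [b]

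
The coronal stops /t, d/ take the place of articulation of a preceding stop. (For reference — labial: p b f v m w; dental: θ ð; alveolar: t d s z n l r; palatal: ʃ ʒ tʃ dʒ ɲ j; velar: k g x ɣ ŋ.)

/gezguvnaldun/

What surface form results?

no segment meets the rule's conditions; no change.

[gezguvnaldun]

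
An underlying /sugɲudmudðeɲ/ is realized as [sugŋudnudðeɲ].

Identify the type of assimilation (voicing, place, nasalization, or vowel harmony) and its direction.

place assimilation, progressive

/ɲ/→[ŋ] /m/→[n].
Each target copies a feature from the preceding segment, so the direction is progressive.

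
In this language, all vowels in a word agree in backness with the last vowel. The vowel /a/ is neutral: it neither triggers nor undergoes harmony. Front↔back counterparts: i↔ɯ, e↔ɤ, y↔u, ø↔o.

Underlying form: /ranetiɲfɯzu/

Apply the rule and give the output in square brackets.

/e/ harmonizes with /u/ ([+back]) → [ɤ]
/i/ harmonizes with /u/ ([+back]) → [ɯ]

[ranɤtɯɲfɯzu]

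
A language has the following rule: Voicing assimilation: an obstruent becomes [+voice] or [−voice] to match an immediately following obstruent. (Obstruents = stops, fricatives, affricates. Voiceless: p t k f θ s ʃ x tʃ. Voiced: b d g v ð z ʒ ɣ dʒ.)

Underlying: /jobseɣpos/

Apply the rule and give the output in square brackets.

/b/ before /s/ (voiceless) → [p]
/ɣ/ before /p/ (voiceless) → [x]

[jopsexpos]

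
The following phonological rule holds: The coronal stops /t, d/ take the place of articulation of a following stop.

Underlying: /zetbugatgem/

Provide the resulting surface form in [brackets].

[zepbugakgem]

/t/ before /b/ (labial) → [p]
/t/ before /g/ (velar) → [k]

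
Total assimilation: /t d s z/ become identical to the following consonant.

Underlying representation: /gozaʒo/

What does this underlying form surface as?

[gozaʒo]

no segment meets the rule's conditions; no change.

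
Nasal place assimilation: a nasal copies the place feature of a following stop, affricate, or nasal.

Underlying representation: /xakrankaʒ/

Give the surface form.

/n/ before /k/ (velar) → [ŋ]

[xakraŋkaʒ]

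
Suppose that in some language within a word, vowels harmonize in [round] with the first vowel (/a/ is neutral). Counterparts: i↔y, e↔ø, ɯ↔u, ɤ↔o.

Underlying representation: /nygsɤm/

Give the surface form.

/ɤ/ harmonizes with /y/ ([+round]) → [o]

[nygsom]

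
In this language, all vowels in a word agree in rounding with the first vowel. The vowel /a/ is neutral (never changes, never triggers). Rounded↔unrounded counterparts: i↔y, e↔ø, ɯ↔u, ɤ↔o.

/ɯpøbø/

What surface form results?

/ø/ harmonizes with /ɯ/ ([-round]) → [e]
/ø/ harmonizes with /ɯ/ ([-round]) → [e]

[ɯpebe]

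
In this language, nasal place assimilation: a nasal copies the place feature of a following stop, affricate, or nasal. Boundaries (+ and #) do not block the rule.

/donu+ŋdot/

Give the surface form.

[donu+ndot]

/ŋ/ before /d/ (alveolar) → [n]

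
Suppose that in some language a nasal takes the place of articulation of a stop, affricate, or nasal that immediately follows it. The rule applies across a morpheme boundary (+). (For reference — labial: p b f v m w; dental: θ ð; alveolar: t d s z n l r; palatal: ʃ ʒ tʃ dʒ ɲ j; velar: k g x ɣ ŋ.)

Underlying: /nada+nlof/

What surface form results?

no segment meets the rule's conditions; no change.

[nada+nlof]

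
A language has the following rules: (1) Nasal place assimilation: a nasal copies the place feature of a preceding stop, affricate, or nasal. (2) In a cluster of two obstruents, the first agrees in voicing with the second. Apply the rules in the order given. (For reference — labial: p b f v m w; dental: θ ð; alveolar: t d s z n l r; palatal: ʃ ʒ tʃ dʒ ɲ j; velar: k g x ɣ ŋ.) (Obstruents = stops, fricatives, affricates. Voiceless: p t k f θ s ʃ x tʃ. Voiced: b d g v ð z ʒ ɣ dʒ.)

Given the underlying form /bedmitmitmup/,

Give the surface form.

[bednitnitnup]

Rule 1: /m/ after /d/ (alveolar) → [n]
Rule 1: /m/ after /t/ (alveolar) → [n]
Rule 1: /m/ after /t/ (alveolar) → [n]
After rule 1: bednitnitnup
Rule 2: no segment meets the rule's conditions; no change.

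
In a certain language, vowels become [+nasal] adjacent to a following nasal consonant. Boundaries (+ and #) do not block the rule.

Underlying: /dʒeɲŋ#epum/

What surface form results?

/e/ before nasal /ɲ/ → [ẽ]
/u/ before nasal /m/ → [ũ]

[dʒẽɲŋ#epũm]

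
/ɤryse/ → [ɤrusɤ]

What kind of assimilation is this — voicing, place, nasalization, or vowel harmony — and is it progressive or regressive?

/y/→[u] /e/→[ɤ].
Vowels agree with the first vowel, so the harmony is progressive.

vowel harmony, progressive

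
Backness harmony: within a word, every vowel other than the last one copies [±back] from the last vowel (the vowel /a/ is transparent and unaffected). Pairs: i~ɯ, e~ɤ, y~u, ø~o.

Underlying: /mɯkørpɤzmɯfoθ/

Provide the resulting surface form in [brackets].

[mɯkorpɤzmɯfoθ]

/ø/ harmonizes with /o/ ([+back]) → [o]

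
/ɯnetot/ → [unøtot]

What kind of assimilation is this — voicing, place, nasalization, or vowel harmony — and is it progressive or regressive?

/ɯ/→[u] /e/→[ø].
Vowels agree with the last vowel, so the harmony is regressive.

vowel harmony, regressive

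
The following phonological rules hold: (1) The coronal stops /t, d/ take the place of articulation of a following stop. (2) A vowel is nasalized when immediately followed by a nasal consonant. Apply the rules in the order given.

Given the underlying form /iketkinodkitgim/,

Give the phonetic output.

[ikekkĩnogkikgĩm]

Rule 1: /t/ before /k/ (velar) → [k]
Rule 1: /d/ before /k/ (velar) → [g]
Rule 1: /t/ before /g/ (velar) → [k]
After rule 1: ikekkinogkikgim
Rule 2: /i/ before nasal /n/ → [ĩ]
Rule 2: /i/ before nasal /m/ → [ĩ]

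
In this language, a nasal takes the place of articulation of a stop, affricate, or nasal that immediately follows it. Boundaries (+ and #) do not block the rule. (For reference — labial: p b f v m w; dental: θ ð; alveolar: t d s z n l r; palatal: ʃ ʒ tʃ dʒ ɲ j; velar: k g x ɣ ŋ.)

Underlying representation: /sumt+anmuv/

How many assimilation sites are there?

2

/m/ before /t/ (alveolar) → [n]
/n/ before /m/ (labial) → [m]
2 segments change.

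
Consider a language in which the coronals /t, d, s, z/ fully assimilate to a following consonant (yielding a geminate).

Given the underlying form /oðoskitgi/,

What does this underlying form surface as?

[oðokkiggi]

/s/ before /k/ → [k] (total assimilation)
/t/ before /g/ → [g] (total assimilation)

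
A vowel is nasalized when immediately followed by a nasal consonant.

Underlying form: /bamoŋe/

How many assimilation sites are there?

/a/ before nasal /m/ → [ã]
/o/ before nasal /ŋ/ → [õ]
2 segments change.

2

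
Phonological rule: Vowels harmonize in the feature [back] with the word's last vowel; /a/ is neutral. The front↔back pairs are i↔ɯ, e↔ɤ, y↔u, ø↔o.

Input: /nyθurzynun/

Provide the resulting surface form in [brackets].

/y/ harmonizes with /u/ ([+back]) → [u]
/y/ harmonizes with /u/ ([+back]) → [u]

[nuθurzunun]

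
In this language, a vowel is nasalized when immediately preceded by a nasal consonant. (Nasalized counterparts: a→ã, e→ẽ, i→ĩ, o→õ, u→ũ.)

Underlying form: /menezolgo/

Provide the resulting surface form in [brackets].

[mẽnẽzolgo]

/e/ after nasal /m/ → [ẽ]
/e/ after nasal /n/ → [ẽ]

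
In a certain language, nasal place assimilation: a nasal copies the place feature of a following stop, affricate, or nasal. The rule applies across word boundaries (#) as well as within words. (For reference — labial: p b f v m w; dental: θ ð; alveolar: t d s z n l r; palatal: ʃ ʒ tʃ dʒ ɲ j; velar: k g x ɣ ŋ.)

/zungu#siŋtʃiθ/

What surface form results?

/n/ before /g/ (velar) → [ŋ]
/ŋ/ before /tʃ/ (palatal) → [ɲ]

[zuŋgu#siɲtʃiθ]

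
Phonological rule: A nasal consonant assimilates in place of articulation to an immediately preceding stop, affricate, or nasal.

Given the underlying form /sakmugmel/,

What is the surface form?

[sakŋugŋel]

/m/ after /k/ (velar) → [ŋ]
/m/ after /g/ (velar) → [ŋ]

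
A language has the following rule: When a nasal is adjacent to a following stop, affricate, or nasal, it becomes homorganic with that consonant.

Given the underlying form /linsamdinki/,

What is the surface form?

[linsandiŋki]

/m/ before /d/ (alveolar) → [n]
/n/ before /k/ (velar) → [ŋ]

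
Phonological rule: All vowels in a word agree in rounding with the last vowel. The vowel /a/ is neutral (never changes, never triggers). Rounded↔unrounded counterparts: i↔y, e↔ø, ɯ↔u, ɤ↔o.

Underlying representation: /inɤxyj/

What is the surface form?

[ynoxyj]

/i/ harmonizes with /y/ ([+round]) → [y]
/ɤ/ harmonizes with /y/ ([+round]) → [o]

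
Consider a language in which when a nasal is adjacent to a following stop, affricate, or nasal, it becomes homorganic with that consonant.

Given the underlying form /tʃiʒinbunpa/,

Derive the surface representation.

[tʃiʒimbumpa]

/n/ before /b/ (labial) → [m]
/n/ before /p/ (labial) → [m]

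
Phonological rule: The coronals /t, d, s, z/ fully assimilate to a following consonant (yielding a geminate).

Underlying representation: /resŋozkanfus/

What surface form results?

/s/ before /ŋ/ → [ŋ] (total assimilation)
/z/ before /k/ → [k] (total assimilation)

[reŋŋokkanfus]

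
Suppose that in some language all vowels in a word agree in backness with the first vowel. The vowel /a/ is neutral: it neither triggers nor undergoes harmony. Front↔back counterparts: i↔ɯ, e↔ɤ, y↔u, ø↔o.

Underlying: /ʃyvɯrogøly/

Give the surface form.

/ɯ/ harmonizes with /y/ ([-back]) → [i]
/o/ harmonizes with /y/ ([-back]) → [ø]

[ʃyvirøgøly]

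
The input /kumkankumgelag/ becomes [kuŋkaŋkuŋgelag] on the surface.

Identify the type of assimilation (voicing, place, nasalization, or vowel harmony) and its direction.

/m/→[ŋ] /n/→[ŋ] /m/→[ŋ].
Each target copies a feature from the following segment, so the direction is regressive.

place assimilation, regressive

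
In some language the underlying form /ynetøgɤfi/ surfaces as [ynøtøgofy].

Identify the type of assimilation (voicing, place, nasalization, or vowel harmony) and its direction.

/e/→[ø] /ɤ/→[o] /i/→[y].
Vowels agree with the first vowel, so the harmony is progressive.

vowel harmony, progressive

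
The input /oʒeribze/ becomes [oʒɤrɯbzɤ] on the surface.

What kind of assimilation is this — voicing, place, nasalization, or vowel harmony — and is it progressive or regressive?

vowel harmony, progressive

/e/→[ɤ] /i/→[ɯ] /e/→[ɤ].
Vowels agree with the first vowel, so the harmony is progressive.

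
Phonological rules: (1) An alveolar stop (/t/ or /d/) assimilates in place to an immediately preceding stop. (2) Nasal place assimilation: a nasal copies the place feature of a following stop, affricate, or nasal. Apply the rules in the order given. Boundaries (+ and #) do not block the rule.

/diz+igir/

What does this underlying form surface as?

Rule 1: no segment meets the rule's conditions; no change.
After rule 1: diz+igir
Rule 2: no segment meets the rule's conditions; no change.

[diz+igir]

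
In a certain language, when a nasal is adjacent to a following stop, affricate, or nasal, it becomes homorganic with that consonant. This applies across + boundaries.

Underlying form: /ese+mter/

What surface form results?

[ese+nter]

/m/ before /t/ (alveolar) → [n]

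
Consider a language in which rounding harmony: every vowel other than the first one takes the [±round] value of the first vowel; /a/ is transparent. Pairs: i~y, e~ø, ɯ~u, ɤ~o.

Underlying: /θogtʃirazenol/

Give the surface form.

[θogtʃyrazønol]

/i/ harmonizes with /o/ ([+round]) → [y]
/e/ harmonizes with /o/ ([+round]) → [ø]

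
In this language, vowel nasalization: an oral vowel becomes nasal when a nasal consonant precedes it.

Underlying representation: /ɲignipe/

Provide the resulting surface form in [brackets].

/i/ after nasal /ɲ/ → [ĩ]
/i/ after nasal /n/ → [ĩ]

[ɲĩgnĩpe]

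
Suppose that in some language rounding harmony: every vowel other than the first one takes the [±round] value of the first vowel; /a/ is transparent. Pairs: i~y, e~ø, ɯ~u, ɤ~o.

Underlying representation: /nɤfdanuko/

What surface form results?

/u/ harmonizes with /ɤ/ ([-round]) → [ɯ]
/o/ harmonizes with /ɤ/ ([-round]) → [ɤ]

[nɤfdanɯkɤ]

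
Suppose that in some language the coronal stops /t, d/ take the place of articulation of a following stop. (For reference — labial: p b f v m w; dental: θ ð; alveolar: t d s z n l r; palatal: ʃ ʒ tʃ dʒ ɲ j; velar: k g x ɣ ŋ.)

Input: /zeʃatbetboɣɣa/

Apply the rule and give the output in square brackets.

/t/ before /b/ (labial) → [p]
/t/ before /b/ (labial) → [p]

[zeʃapbepboɣɣa]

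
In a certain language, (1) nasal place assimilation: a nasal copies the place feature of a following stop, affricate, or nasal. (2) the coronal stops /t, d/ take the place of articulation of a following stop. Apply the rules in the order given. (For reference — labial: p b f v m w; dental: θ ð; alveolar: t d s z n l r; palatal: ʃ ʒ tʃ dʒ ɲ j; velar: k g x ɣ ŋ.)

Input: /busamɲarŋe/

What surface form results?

[busaɲɲarŋe]

Rule 1: /m/ before /ɲ/ (palatal) → [ɲ]
After rule 1: busaɲɲarŋe
Rule 2: no segment meets the rule's conditions; no change.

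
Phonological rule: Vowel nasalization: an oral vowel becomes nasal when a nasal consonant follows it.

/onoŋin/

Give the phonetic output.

/o/ before nasal /n/ → [õ]
/o/ before nasal /ŋ/ → [õ]
/i/ before nasal /n/ → [ĩ]

[õnõŋĩn]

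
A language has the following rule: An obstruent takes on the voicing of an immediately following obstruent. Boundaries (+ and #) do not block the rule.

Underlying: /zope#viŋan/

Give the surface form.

no segment meets the rule's conditions; no change.

[zope#viŋan]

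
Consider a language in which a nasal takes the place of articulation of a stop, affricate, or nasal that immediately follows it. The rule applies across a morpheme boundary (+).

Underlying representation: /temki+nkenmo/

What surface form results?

[teŋki+ŋkemmo]

/m/ before /k/ (velar) → [ŋ]
/n/ before /k/ (velar) → [ŋ]
/n/ before /m/ (labial) → [m]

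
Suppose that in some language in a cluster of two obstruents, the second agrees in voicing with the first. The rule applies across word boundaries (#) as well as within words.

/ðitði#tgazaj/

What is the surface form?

/ð/ after /t/ (voiceless) → [θ]
/g/ after /t/ (voiceless) → [k]

[ðitθi#tkazaj]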